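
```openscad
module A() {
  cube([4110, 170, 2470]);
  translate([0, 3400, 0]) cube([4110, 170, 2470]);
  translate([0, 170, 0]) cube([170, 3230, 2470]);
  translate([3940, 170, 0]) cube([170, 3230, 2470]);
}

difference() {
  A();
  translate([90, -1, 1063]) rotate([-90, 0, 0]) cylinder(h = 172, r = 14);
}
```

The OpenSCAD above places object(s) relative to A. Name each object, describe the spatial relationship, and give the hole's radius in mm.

The subtracted cylinder has r = 14 mm.

A is a house frame. The house frame has a circular hole through its front wall. The hole's radius is 14 mm.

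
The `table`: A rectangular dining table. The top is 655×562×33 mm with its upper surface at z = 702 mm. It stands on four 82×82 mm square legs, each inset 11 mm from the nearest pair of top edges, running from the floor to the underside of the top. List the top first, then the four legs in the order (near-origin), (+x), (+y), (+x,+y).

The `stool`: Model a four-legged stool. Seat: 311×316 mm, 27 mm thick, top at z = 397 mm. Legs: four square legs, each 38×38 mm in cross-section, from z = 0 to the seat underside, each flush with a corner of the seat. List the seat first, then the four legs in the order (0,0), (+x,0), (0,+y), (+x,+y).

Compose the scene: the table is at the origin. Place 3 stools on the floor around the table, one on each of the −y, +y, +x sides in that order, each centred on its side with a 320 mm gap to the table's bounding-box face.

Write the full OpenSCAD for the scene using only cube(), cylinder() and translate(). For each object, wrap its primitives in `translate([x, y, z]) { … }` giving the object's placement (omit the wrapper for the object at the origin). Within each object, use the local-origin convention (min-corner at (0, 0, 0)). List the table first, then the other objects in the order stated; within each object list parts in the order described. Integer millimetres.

translate([0, 0, 669]) cube([655, 562, 33]);
translate([11, 11, 0]) cube([82, 82, 669]);
translate([562, 11, 0]) cube([82, 82, 669]);
translate([11, 469, 0]) cube([82, 82, 669]);
translate([562, 469, 0]) cube([82, 82, 669]);
translate([172, -636, 0]) {
  translate([0, 0, 370]) cube([311, 316, 27]);
  cube([38, 38, 370]);
  translate([273, 0, 0]) cube([38, 38, 370]);
  translate([0, 278, 0]) cube([38, 38, 370]);
  translate([273, 278, 0]) cube([38, 38, 370]);
}
translate([172, 882, 0]) {
  translate([0, 0, 370]) cube([311, 316, 27]);
  cube([38, 38, 370]);
  translate([273, 0, 0]) cube([38, 38, 370]);
  translate([0, 278, 0]) cube([38, 38, 370]);
  translate([273, 278, 0]) cube([38, 38, 370]);
}
translate([975, 123, 0]) {
  translate([0, 0, 370]) cube([311, 316, 27]);
  cube([38, 38, 370]);
  translate([273, 0, 0]) cube([38, 38, 370]);
  translate([0, 278, 0]) cube([38, 38, 370]);
  translate([273, 278, 0]) cube([38, 38, 370]);
}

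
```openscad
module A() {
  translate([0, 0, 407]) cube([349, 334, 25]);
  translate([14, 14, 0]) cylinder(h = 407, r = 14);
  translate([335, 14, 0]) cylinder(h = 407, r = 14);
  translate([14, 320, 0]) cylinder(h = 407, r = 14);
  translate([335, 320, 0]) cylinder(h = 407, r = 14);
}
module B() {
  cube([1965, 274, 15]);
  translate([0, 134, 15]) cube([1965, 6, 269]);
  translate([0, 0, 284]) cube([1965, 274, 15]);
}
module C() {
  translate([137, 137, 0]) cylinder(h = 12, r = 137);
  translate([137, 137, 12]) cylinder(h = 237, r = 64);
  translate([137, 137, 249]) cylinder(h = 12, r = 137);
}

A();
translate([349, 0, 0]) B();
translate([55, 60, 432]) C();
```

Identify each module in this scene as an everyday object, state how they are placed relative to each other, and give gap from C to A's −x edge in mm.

The spool's min-x is at 55; the stool's min-x is 0; gap = 55 mm.

A is a stool. B is an I-beam. C is a spool. The I-beam is against the stool's +x side, with their −y faces flush. The spool is on top of the stool. The gap from the spool to the stool's −x edge is 55 mm.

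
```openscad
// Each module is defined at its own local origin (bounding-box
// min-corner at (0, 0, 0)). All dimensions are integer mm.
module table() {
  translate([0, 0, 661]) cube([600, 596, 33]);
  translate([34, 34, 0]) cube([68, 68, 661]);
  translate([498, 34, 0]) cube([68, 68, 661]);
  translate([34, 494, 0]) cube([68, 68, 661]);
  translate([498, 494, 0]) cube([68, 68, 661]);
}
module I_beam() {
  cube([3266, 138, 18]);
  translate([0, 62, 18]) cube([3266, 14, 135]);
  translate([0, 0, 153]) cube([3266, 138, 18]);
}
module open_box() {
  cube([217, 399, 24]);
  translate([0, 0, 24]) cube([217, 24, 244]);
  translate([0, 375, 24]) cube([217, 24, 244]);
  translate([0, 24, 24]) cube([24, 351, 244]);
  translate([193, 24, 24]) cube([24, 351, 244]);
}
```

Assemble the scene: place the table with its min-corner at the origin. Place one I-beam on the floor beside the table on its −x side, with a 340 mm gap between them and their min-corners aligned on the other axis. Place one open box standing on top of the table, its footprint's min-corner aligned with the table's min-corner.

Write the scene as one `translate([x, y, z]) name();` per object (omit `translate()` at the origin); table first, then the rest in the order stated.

table();
translate([-3606, 0, 0]) I_beam();
translate([0, 0, 694]) open_box();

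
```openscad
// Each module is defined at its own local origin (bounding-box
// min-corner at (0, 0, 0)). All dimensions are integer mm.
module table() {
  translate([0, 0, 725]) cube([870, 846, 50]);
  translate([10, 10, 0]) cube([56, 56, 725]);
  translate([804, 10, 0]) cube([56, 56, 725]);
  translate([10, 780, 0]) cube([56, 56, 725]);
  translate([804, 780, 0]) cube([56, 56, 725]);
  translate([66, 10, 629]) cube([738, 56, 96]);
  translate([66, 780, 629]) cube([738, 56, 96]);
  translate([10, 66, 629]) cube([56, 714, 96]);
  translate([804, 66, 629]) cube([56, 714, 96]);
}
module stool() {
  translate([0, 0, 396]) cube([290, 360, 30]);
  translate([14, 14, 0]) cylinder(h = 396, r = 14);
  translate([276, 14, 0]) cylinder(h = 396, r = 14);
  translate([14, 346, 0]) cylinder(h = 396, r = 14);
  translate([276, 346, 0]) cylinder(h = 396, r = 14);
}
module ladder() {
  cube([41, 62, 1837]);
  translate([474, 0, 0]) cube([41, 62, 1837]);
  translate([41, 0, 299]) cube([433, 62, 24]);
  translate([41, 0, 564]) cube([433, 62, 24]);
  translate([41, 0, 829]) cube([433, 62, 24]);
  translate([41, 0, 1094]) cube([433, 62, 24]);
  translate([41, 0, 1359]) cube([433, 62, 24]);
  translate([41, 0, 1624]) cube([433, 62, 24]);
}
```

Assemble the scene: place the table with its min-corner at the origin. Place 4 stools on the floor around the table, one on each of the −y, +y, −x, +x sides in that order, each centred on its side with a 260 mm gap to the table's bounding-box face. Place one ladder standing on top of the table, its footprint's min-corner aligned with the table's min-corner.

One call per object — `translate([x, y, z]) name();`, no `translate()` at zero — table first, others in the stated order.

table();
translate([290, -620, 0]) stool();
translate([290, 1106, 0]) stool();
translate([-550, 243, 0]) stool();
translate([1130, 243, 0]) stool();
translate([0, 0, 775]) ladder();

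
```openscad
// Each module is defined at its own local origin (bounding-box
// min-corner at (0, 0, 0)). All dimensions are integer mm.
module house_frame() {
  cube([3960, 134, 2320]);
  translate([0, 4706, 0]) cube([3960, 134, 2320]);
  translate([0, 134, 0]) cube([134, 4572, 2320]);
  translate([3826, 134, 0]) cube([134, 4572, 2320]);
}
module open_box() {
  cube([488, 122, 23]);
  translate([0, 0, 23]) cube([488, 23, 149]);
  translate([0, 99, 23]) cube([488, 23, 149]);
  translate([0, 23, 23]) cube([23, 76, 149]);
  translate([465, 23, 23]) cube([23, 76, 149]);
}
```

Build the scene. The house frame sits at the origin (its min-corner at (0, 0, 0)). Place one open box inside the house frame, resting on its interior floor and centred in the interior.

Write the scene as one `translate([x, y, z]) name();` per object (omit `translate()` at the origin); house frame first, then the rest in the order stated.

house_frame();
translate([1736, 2359, 0]) open_box();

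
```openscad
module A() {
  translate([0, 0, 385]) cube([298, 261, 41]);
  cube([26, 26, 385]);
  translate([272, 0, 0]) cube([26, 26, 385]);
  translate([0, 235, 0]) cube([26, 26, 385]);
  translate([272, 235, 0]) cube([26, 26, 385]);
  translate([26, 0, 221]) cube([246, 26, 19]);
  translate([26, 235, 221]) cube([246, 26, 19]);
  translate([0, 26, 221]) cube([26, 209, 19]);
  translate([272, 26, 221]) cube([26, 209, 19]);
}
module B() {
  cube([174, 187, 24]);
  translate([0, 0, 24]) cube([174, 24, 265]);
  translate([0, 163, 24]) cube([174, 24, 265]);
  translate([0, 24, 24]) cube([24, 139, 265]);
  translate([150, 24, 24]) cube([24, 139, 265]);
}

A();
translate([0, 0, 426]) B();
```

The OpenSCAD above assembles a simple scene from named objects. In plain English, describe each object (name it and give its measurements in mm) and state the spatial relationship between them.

A is a simple wooden stool: a rectangular seat 298 mm (x) by 261 mm (y), 41 mm thick, top face at z = 426 mm, on four square legs, each 26×26 mm in cross-section. The legs rest on z = 0, each flush with a corner of the seat. Four stretchers, 26 mm wide and 19 mm tall, connect adjacent legs with their undersides at z = 221 mm, each running between the inner faces of the legs it joins and aligned with the legs' outer faces on the other axis.

B is an open-topped rectangular box: outside dimensions 174×187×289 mm, with a uniform wall and base thickness of 24 mm. The base is a full 174×187 slab on the floor; four walls sit on top of the base. The front and back walls (the −y and +y sides) span the full width; the two side walls fit between them.

The open box is on top of the stool.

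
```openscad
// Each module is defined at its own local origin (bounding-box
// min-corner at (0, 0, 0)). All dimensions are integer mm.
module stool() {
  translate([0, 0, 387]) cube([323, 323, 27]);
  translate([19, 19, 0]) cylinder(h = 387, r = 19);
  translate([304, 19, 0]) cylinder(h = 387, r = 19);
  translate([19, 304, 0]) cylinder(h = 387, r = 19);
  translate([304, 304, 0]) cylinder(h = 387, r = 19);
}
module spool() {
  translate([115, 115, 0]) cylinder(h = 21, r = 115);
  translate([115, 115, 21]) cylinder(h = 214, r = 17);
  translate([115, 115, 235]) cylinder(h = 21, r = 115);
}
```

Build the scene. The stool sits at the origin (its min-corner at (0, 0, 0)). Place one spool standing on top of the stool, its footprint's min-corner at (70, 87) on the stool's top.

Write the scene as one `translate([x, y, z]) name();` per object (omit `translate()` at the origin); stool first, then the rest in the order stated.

stool();
translate([70, 87, 414]) spool();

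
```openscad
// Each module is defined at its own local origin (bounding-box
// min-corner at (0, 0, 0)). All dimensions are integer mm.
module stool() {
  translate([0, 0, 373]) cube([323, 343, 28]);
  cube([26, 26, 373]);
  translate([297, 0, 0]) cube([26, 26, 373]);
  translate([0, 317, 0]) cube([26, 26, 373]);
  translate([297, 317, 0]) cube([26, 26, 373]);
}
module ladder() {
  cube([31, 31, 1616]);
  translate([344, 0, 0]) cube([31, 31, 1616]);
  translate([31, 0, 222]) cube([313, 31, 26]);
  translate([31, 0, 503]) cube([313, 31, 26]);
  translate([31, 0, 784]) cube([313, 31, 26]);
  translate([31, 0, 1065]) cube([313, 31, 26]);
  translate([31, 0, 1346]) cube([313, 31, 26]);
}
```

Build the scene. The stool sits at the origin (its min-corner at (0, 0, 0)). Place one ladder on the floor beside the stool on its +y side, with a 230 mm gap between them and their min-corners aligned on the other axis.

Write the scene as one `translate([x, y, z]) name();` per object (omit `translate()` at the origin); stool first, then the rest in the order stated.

stool();
translate([0, 573, 0]) ladder();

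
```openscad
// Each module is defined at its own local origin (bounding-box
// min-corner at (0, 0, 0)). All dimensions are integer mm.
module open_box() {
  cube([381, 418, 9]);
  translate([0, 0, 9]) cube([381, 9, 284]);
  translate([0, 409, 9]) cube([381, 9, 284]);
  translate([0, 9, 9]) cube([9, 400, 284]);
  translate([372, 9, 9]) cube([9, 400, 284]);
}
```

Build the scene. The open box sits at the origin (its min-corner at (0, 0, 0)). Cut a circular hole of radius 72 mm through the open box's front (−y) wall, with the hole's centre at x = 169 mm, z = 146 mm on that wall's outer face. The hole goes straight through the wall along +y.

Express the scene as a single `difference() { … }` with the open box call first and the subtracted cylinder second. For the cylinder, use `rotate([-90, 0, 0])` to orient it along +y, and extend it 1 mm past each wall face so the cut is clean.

difference() {
  open_box();
  translate([169, -1, 146]) rotate([-90, 0, 0]) cylinder(h = 11, r = 72);
}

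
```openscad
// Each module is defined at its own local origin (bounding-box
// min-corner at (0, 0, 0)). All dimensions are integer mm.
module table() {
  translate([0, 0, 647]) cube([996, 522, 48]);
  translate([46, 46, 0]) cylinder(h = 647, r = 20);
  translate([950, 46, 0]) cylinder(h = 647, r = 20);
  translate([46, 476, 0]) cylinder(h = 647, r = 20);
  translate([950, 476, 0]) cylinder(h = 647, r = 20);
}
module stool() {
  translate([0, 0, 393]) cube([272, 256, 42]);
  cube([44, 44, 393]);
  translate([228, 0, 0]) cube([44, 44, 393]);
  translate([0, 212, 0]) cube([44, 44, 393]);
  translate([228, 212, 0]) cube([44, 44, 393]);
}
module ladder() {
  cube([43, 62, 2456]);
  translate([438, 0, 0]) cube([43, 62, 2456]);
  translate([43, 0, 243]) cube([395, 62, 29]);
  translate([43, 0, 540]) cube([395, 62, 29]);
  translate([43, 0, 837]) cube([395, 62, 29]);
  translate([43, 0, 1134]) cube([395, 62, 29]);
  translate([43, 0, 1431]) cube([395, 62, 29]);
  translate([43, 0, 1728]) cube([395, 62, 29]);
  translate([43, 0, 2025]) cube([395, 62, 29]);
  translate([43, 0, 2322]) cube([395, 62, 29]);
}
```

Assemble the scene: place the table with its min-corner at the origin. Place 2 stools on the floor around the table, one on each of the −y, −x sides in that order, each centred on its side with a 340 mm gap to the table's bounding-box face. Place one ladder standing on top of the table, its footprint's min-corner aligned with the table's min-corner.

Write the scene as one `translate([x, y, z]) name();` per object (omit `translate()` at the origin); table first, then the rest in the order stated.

table();
translate([362, -596, 0]) stool();
translate([-612, 133, 0]) stool();
translate([0, 0, 695]) ladder();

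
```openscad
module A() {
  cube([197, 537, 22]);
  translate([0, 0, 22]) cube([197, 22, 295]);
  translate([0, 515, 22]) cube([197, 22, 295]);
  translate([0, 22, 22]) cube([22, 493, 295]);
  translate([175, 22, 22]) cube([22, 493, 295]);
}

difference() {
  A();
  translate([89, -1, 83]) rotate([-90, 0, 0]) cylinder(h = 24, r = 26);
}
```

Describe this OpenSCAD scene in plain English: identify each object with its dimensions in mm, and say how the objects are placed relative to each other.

A is an open storage box with external size 197×537×317 mm and wall thickness 22 mm (the base is also 22 mm thick). The base covers the whole footprint; the four walls stand on the base, with the y-facing walls full-width and the x-facing walls fitting between their inner faces.

The open box has a circular hole of radius 26 mm through its front wall, centred at (x = 89, z = 83).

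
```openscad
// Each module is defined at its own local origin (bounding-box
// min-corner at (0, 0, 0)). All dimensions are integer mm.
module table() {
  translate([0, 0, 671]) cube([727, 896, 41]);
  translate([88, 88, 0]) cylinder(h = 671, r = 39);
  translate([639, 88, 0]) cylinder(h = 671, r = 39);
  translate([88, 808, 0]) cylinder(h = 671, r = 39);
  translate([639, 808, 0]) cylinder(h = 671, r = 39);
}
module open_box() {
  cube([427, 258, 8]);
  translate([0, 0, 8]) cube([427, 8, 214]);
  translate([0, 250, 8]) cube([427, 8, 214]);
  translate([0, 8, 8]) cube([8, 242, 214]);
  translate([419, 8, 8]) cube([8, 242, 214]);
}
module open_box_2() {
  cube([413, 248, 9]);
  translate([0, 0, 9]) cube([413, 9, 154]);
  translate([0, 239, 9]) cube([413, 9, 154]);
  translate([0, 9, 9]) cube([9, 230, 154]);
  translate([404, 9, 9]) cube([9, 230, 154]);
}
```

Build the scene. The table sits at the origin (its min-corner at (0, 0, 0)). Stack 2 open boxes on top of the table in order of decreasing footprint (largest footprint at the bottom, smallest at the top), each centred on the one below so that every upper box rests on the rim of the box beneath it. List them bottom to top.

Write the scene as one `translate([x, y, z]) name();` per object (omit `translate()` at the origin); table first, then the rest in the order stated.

table();
translate([150, 319, 712]) open_box();
translate([157, 324, 934]) open_box_2();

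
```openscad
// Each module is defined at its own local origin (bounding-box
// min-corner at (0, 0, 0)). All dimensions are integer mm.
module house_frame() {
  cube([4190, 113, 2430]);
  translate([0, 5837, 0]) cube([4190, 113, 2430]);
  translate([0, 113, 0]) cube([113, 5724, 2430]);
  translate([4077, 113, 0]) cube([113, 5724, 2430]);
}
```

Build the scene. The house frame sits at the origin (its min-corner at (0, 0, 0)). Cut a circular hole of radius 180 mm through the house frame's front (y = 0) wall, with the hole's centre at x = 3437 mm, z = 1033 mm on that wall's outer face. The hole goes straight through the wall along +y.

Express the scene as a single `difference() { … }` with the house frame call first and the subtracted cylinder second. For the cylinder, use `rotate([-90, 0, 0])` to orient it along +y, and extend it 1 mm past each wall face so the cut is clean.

difference() {
  house_frame();
  translate([3437, -1, 1033]) rotate([-90, 0, 0]) cylinder(h = 115, r = 180);
}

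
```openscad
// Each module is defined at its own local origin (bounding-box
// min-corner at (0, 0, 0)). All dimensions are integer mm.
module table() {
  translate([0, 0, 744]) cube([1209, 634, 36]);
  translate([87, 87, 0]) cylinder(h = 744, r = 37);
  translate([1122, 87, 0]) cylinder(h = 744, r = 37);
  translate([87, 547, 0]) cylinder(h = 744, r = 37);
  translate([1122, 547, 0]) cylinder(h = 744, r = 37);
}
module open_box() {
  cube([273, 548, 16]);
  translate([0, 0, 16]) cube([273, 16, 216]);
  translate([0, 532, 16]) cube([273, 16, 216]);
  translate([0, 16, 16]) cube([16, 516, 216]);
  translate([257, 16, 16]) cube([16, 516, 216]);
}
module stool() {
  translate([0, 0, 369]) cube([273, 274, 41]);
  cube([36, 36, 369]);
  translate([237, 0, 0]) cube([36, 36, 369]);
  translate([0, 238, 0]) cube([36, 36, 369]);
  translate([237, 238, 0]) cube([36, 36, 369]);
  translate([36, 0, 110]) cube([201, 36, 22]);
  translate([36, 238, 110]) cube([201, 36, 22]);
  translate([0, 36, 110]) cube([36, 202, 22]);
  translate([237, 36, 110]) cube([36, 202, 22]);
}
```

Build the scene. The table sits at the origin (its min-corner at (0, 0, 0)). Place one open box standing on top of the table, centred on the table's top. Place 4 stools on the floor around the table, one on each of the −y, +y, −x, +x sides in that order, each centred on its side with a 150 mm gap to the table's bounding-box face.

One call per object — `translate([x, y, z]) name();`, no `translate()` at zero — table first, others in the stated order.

table();
translate([468, 43, 780]) open_box();
translate([468, -424, 0]) stool();
translate([468, 784, 0]) stool();
translate([-423, 180, 0]) stool();
translate([1359, 180, 0]) stool();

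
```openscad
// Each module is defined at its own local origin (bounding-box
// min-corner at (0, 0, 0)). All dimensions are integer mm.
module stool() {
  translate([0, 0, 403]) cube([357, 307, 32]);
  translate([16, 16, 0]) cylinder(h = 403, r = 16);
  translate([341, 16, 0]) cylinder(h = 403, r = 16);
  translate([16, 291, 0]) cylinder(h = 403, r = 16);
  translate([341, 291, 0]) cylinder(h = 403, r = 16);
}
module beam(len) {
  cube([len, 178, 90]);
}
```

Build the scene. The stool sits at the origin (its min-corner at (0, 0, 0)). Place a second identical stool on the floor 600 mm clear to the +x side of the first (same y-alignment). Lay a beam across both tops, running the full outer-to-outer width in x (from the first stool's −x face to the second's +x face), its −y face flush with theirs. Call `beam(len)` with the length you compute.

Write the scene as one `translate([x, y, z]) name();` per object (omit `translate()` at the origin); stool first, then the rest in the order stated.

stool();
translate([957, 0, 0]) stool();
translate([0, 0, 435]) beam(1314);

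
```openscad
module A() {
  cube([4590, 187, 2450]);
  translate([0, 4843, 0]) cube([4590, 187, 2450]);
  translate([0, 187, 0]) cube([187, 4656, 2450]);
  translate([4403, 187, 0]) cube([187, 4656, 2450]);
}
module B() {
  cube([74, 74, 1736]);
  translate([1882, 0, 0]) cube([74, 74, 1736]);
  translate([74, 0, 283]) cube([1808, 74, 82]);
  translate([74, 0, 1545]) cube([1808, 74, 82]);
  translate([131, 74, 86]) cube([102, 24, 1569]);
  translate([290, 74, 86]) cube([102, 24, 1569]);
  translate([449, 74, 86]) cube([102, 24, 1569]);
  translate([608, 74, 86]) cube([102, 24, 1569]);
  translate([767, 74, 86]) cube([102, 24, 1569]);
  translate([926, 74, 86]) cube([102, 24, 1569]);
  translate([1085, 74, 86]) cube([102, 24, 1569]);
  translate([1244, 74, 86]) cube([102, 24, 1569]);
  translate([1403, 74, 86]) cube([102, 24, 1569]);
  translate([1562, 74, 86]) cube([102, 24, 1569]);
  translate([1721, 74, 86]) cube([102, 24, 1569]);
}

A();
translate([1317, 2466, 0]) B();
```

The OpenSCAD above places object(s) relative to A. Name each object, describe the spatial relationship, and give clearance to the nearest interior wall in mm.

A is a house frame. B is a fence section. The fence section sits inside the house frame, centred. The clearance to the nearest interior wall is 1130 mm.

Clearances: x = 1130, y = 2279; minimum 1130 mm.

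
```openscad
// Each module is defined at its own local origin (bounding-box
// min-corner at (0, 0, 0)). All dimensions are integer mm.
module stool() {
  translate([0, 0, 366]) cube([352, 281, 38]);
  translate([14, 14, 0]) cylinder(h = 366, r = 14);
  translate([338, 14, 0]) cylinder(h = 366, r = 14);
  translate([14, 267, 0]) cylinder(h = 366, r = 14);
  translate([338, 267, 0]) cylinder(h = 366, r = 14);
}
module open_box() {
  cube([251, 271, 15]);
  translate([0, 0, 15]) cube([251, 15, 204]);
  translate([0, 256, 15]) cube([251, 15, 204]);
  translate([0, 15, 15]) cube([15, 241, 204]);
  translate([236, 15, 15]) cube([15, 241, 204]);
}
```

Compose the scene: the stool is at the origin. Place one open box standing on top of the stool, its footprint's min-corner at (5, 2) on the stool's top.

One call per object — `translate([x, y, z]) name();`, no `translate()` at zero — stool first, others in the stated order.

stool();
translate([5, 2, 404]) open_box();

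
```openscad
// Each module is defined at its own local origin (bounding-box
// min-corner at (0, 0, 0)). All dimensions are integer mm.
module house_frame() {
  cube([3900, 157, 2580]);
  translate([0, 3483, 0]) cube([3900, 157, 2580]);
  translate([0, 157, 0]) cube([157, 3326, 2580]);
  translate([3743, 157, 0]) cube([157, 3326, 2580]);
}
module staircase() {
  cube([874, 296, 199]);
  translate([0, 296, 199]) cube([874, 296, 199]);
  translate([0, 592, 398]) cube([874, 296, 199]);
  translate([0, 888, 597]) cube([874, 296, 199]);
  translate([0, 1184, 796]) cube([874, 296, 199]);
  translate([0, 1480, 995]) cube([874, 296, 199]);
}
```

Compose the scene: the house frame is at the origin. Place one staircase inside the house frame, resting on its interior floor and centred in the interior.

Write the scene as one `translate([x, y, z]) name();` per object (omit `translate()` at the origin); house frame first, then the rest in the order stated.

house_frame();
translate([1513, 932, 0]) staircase();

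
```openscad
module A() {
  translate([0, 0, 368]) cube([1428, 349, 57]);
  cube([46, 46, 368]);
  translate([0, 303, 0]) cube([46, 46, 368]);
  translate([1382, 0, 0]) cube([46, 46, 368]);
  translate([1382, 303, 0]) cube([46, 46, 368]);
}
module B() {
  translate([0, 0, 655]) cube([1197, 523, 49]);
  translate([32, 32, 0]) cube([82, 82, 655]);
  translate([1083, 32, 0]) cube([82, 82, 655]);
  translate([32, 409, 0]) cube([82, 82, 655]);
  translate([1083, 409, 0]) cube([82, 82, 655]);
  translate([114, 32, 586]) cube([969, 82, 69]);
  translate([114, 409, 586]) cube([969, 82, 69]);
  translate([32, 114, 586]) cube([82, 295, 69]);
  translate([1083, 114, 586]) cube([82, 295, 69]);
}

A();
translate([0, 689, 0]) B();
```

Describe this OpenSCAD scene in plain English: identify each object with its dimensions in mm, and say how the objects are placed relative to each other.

A is a bench: a 1428×349 mm seat slab, 57 mm thick, top at z = 425 mm, on four 46×46 mm square legs flush with the seat corners and standing on z = 0.

B is a table: top 1197 mm (x) × 523 mm (y), 49 mm thick, upper face at z = 704 mm, on four 82×82 mm square legs, each inset 32 mm from the nearest pair of top edges, running from z = 0 to the bottom of the top. Four apron rails, 82 mm thick and 69 mm tall, run between adjacent legs with their top edges flush with the underside of the top and their outer faces flush with the legs' outer faces.

The table is on the floor beside the bench on its +y side.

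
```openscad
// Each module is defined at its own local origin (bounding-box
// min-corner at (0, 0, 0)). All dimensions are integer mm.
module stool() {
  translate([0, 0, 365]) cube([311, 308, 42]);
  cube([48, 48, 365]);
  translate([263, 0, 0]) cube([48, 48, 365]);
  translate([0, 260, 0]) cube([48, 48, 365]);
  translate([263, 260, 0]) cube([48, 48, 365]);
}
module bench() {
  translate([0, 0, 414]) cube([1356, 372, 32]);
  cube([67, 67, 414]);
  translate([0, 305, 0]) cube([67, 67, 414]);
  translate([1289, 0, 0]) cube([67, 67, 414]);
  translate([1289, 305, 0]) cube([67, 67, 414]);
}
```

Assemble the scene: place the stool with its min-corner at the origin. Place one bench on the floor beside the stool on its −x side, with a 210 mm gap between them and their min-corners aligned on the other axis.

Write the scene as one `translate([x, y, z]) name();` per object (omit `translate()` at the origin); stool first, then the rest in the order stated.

stool();
translate([-1566, 0, 0]) bench();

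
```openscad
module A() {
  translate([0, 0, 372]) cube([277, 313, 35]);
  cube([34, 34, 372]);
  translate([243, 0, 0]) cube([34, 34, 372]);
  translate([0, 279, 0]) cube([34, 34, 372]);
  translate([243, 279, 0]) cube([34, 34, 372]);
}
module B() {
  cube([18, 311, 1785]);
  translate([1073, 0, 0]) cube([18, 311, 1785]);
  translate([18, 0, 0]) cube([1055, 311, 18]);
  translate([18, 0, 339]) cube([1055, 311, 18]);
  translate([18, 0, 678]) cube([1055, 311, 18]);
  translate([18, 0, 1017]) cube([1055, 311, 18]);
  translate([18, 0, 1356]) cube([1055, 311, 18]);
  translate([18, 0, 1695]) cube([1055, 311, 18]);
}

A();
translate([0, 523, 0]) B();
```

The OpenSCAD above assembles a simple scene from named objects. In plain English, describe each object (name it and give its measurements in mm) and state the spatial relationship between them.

A is a simple wooden stool: a rectangular seat 277 mm (x) by 313 mm (y), 35 mm thick, top face at z = 407 mm, on four square legs, each 34×34 mm in cross-section. The legs rest on z = 0, each flush with a corner of the seat.

B is an open bookshelf. Two side panels, each 18 mm thick, 311 mm deep and 1785 mm tall, stand 1091 mm apart (outside-to-outside). Between them sit 6 shelves, each 18 mm thick and 311 mm deep, spanning the full gap between the sides. The bottom shelf rests on the floor (its underside at z = 0) and the clear gap between one shelf's top and the next shelf's underside is 321 mm.

The bookshelf is on the floor beside the stool on its +y side.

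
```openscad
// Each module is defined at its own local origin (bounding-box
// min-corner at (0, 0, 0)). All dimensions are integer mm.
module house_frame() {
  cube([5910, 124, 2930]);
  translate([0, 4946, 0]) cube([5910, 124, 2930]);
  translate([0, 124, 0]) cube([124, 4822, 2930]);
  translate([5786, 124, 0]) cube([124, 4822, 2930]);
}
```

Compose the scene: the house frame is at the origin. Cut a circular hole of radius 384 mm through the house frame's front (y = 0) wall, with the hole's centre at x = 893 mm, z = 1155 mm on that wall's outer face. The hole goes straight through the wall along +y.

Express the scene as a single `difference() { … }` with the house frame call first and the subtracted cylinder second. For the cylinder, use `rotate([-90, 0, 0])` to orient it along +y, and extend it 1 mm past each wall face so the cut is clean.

difference() {
  house_frame();
  translate([893, -1, 1155]) rotate([-90, 0, 0]) cylinder(h = 126, r = 384);
}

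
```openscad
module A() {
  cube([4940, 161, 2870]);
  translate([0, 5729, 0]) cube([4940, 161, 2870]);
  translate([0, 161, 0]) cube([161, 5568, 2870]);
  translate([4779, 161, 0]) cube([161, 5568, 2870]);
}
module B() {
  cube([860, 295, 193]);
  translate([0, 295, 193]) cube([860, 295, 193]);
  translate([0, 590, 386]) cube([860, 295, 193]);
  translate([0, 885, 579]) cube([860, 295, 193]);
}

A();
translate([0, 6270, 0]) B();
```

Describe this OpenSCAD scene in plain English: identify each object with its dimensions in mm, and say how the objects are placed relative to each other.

A is the wall frame of a small rectangular building: four walls, each 2870 mm tall and 161 mm thick, enclosing a footprint 4940 mm (x) by 5890 mm (y) outside-to-outside, with no floor or roof. The front and back walls (the −y and +y sides) span the full width; the two side walls fit between them.

B is a run of 4 identical solid stair steps. Each tread is 860×295 mm and each step block is 193 mm high. Step 1 rests on the floor; step k is offset from step 1 by (k−1)×295 mm in y and (k−1)×193 mm in z.

The staircase is on the floor beside the house frame on its +y side.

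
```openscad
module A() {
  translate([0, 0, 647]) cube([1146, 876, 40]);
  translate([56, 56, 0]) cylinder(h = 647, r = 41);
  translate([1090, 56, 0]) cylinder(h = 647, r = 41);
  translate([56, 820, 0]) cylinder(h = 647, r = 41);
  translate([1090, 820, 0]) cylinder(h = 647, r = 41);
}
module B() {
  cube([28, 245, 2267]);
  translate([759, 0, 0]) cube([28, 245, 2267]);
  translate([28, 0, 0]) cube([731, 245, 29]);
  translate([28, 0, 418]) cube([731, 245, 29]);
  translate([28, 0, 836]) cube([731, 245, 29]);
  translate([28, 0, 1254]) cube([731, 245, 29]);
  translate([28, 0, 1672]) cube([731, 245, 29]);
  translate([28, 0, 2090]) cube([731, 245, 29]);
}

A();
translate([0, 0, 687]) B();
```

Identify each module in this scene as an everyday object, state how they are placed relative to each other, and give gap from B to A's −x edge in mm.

A is a table. B is a bookshelf. The bookshelf is on top of the table. The gap from the bookshelf to the table's −x edge is 0 mm.

The bookshelf's min-x is at 0; the table's min-x is 0; gap = 0 mm.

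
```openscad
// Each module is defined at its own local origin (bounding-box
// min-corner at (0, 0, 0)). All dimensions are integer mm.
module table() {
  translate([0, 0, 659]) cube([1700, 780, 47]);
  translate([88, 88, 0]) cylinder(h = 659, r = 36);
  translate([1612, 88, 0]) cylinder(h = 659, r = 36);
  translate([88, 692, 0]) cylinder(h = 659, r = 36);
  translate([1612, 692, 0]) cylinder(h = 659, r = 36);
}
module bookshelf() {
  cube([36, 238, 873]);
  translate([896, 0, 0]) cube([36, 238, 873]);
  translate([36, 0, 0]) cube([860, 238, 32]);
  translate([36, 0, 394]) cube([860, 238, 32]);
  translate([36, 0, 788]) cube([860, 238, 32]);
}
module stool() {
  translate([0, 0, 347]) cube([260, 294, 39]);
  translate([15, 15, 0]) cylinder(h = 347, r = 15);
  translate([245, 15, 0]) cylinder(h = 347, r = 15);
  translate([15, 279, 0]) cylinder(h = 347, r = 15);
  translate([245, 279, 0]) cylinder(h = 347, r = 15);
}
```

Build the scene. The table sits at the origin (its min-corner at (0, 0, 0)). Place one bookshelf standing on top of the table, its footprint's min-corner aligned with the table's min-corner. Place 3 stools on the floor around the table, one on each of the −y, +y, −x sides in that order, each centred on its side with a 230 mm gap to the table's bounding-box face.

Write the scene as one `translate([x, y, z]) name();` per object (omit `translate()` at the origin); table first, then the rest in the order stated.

table();
translate([0, 0, 706]) bookshelf();
translate([720, -524, 0]) stool();
translate([720, 1010, 0]) stool();
translate([-490, 243, 0]) stool();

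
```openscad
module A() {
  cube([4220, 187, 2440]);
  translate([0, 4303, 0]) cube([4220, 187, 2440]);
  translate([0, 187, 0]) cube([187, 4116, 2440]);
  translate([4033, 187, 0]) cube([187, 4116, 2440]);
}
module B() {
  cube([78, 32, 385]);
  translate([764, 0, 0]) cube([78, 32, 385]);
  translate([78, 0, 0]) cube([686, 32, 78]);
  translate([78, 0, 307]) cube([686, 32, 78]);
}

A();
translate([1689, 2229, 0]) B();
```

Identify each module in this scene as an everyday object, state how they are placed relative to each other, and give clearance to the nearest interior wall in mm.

Clearances: x = 1502, y = 2042; minimum 1502 mm.

A is a house frame. B is a picture frame. The picture frame sits inside the house frame, centred. The clearance to the nearest interior wall is 1502 mm.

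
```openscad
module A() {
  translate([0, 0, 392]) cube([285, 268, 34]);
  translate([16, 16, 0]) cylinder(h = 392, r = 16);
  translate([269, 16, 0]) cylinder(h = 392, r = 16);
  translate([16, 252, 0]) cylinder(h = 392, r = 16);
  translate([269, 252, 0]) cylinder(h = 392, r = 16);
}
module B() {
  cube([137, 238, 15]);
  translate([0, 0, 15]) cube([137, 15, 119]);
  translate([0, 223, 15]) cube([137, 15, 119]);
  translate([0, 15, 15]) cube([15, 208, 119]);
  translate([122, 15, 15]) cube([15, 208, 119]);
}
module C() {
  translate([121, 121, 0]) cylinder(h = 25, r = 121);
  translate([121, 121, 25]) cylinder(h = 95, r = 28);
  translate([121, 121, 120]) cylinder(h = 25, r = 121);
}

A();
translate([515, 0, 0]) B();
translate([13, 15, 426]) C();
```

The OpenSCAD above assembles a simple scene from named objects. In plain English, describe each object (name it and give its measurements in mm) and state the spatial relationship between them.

A is a four-legged stool. The seat is 285×268 mm, 34 mm thick, top at z = 426 mm. It stands on four round legs, each 32 mm in diameter, from z = 0 to the seat underside, each leg's axis is inset half a diameter from the nearest pair of seat edges (so the leg's bounding box is flush with the corner).

B is an open storage box with external size 137×238×134 mm and wall thickness 15 mm (the base is also 15 mm thick). The base covers the whole footprint; the four walls stand on the base, with the y-facing walls full-width and the x-facing walls fitting between their inner faces.

C is a spool: two coaxial disc flanges of radius 121 mm and thickness 25 mm, joined by a core cylinder of radius 28 mm and height 95 mm. The lower flange rests on z = 0 and the three cylinders share a vertical axis.

The open box is on the floor beside the stool on its +x side. The spool is on top of the stool.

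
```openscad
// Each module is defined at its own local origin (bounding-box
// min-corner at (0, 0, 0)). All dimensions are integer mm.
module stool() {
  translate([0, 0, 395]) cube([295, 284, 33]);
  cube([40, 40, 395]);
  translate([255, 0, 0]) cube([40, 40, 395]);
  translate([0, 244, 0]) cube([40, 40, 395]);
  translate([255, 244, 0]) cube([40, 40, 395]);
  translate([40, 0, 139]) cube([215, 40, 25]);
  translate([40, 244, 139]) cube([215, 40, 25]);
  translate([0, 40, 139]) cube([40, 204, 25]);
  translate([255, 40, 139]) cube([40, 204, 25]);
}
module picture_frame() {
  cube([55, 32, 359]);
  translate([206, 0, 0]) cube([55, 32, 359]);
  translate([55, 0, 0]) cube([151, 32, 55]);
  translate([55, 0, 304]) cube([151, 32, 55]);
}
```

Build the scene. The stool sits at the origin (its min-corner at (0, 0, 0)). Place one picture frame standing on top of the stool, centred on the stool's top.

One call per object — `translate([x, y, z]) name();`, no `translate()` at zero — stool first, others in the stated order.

stool();
translate([17, 126, 428]) picture_frame();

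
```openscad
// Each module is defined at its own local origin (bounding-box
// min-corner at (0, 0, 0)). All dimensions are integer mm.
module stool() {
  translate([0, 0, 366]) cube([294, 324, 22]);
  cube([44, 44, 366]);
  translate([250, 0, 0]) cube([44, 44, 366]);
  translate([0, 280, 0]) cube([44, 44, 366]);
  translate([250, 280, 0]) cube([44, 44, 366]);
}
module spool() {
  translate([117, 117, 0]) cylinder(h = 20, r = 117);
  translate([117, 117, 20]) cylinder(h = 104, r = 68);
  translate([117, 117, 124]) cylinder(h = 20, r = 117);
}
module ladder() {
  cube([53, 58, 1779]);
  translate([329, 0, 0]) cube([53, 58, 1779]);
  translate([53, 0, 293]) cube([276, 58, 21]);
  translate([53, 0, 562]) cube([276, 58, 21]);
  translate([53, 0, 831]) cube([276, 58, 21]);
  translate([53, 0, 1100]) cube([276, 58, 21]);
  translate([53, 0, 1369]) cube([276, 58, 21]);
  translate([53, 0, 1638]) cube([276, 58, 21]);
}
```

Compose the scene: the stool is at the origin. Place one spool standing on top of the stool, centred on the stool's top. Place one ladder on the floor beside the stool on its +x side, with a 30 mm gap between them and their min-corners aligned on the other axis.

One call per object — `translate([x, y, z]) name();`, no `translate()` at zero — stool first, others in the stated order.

stool();
translate([30, 45, 388]) spool();
translate([324, 0, 0]) ladder();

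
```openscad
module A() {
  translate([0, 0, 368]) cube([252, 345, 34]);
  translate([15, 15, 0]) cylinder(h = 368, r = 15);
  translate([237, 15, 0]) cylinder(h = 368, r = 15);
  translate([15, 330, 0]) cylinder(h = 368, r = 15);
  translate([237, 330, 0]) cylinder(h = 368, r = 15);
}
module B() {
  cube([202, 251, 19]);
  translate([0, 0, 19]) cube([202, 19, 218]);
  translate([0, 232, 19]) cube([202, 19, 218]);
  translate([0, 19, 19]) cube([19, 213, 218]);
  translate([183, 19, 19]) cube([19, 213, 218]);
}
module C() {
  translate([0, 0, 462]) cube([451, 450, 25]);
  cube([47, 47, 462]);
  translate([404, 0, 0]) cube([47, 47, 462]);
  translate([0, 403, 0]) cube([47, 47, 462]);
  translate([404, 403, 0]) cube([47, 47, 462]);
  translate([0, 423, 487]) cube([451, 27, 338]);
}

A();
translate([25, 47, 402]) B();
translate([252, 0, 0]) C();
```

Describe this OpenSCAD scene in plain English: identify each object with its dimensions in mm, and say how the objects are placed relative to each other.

A is a four-legged stool. The seat is a 252×345×34 mm slab whose top surface is at z = 402 mm; four round legs, each 30 mm in diameter, run from the floor (z = 0) to the underside of the seat, each leg's axis is inset half a diameter from the nearest pair of seat edges (so the leg's bounding box is flush with the corner).

B is an open-topped rectangular box: outside dimensions 202×251×237 mm, with a uniform wall and base thickness of 19 mm. The base is a full 202×251 slab on the floor; four walls sit on top of the base. The front and back walls (the −y and +y sides) span the full width; the two side walls fit between them.

C is a chair: 451×450 mm seat, 25 mm thick, top at z = 487 mm, on four 47 mm square corner legs flush with the seat edges. A 27 mm thick backrest slab spans the full seat width, extending 338 mm above the seat top, its back face flush with the seat's +y edge.

The open box is on top of the stool, centred. The chair is against the stool's +x side, with their −y faces flush.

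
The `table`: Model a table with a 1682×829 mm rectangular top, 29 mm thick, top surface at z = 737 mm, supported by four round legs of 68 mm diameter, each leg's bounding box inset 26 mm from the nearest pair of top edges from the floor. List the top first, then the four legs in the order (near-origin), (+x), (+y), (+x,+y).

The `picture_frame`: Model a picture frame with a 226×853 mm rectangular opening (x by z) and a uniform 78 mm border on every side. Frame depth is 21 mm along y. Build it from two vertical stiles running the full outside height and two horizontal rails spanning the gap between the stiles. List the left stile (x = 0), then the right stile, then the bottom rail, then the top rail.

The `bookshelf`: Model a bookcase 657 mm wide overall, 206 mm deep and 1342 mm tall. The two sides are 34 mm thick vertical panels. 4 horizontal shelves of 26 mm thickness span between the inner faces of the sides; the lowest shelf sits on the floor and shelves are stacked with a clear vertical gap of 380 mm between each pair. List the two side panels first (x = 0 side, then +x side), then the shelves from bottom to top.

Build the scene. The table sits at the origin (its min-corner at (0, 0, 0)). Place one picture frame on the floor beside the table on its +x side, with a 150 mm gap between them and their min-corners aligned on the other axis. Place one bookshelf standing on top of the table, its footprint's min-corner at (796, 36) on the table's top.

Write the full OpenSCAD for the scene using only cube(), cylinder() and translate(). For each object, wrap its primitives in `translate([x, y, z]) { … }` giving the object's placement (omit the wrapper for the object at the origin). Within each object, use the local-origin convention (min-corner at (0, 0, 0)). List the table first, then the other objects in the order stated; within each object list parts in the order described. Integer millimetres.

translate([0, 0, 708]) cube([1682, 829, 29]);
translate([60, 60, 0]) cylinder(h = 708, r = 34);
translate([1622, 60, 0]) cylinder(h = 708, r = 34);
translate([60, 769, 0]) cylinder(h = 708, r = 34);
translate([1622, 769, 0]) cylinder(h = 708, r = 34);
translate([1832, 0, 0]) {
  cube([78, 21, 1009]);
  translate([304, 0, 0]) cube([78, 21, 1009]);
  translate([78, 0, 0]) cube([226, 21, 78]);
  translate([78, 0, 931]) cube([226, 21, 78]);
}
translate([796, 36, 737]) {
  cube([34, 206, 1342]);
  translate([623, 0, 0]) cube([34, 206, 1342]);
  translate([34, 0, 0]) cube([589, 206, 26]);
  translate([34, 0, 406]) cube([589, 206, 26]);
  translate([34, 0, 812]) cube([589, 206, 26]);
  translate([34, 0, 1218]) cube([589, 206, 26]);
}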